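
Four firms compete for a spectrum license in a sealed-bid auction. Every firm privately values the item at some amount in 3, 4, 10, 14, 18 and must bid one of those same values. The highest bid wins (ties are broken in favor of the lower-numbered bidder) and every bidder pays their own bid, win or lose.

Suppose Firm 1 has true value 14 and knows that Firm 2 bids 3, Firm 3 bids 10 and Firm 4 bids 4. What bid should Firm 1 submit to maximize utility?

Bid 3: loses but pays 3, utility -3.
Bid 4: loses but pays 4, utility -4.
Bid 10: wins, pays 10, utility 14 - 10 = 4.
Bid 14: wins, pays 14, utility 14 - 14 = 0.
Bid 18: wins, pays 18, utility 14 - 18 = -4.
The best choice is 10 with utility 4.

10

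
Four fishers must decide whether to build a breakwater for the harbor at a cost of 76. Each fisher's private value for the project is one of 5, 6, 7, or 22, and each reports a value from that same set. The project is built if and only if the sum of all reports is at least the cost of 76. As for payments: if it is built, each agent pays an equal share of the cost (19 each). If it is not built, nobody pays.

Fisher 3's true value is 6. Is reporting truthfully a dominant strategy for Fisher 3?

Check each profile of the others' reports and compare truth against every alternative report.
Others report (5, 5, 5): truth gives 0, best alternative gives 0.
Others report (5, 5, 6): truth gives 0, best alternative gives 0.
Others report (5, 5, 7): truth gives 0, best alternative gives 0.
Others report (5, 5, 22): truth gives 0, best alternative gives 0.
Others report (5, 6, 5): truth gives 0, best alternative gives 0.
Others report (5, 6, 6): truth gives 0, best alternative gives 0.
(Remaining 58 profiles checked similarly; truth is weakly best in each.)
In every case the truthful report is at least as good as any alternative, so it is a dominant strategy.

Yes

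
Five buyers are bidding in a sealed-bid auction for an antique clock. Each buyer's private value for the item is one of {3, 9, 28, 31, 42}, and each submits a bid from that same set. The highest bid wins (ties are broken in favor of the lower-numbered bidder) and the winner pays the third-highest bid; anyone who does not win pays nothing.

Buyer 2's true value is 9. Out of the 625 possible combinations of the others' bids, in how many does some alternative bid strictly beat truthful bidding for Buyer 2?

12

Others bid (3, 3, 3, 28): truth gives 0; bid 28 gives 6 > 0. Violating.
Others bid (3, 3, 3, 31): truth gives 0; bid 31 gives 6 > 0. Violating.
Others bid (3, 3, 3, 42): truth gives 0; bid 42 gives 6 > 0. Violating.
Others bid (3, 3, 28, 3): truth gives 0; bid 28 gives 6 > 0. Violating.
Others bid (3, 3, 3, 3): truth gives 6; no alternative beats it.
Others bid (3, 3, 3, 9): truth gives 6; no alternative beats it.
(Checking all 625 profiles: 12 have a profitable deviation, 613 do not.)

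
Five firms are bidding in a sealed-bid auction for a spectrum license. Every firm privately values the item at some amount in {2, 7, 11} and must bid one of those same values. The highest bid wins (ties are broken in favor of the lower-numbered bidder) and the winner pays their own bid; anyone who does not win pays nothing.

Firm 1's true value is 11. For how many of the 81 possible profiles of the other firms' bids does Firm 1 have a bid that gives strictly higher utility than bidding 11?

16

Others bid (2, 2, 2, 2): truth gives 0; bid 2 gives 9 > 0. Violating.
Others bid (2, 2, 2, 7): truth gives 0; bid 7 gives 4 > 0. Violating.
Others bid (2, 2, 7, 2): truth gives 0; bid 7 gives 4 > 0. Violating.
Others bid (2, 2, 7, 7): truth gives 0; bid 7 gives 4 > 0. Violating.
Others bid (2, 2, 2, 11): truth gives 0; no alternative beats it.
Others bid (2, 2, 7, 11): truth gives 0; no alternative beats it.
(Checking all 81 profiles: 16 have a profitable deviation, 65 do not.)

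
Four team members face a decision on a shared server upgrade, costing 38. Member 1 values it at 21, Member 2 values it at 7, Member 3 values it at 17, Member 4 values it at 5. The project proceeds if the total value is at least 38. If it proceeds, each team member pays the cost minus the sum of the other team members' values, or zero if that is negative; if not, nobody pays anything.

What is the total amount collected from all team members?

14

Total value 50 ≥ cost 38, so it is built.
Member 1: others sum to 29; max(0, 38 - 29) = 9.
Member 2: others sum to 43; max(0, 38 - 43) = 0.
Member 3: others sum to 33; max(0, 38 - 33) = 5.
Member 4: others sum to 45; max(0, 38 - 45) = 0.
Total collected = 9 + 0 + 5 + 0 = 14.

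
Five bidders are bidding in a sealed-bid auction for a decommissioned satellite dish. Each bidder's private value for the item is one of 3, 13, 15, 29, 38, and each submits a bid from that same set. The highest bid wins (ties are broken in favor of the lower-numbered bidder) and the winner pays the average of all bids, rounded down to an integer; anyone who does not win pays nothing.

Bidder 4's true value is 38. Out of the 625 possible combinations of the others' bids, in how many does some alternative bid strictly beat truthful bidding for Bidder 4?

108

Others bid (3, 3, 3, 3): truth gives 28; bid 13 gives 33 > 28. Violating.
Others bid (3, 3, 3, 13): truth gives 26; bid 13 gives 31 > 26. Violating.
Others bid (3, 3, 3, 15): truth gives 26; bid 15 gives 31 > 26. Violating.
Others bid (3, 3, 3, 29): truth gives 23; bid 29 gives 25 > 23. Violating.
Others bid (3, 3, 3, 38): truth gives 21; no alternative beats it.
Others bid (3, 3, 13, 38): truth gives 19; no alternative beats it.
(Checking all 625 profiles: 108 have a profitable deviation, 517 do not.)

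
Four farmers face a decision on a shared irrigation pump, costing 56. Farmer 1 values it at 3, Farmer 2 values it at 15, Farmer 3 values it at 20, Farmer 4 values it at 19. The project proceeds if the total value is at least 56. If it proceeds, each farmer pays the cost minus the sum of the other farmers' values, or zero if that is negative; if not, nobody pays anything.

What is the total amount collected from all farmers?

53

Total value 57 ≥ cost 56, so it is built.
Farmer 1: others sum to 54; max(0, 56 - 54) = 2.
Farmer 2: others sum to 42; max(0, 56 - 42) = 14.
Farmer 3: others sum to 37; max(0, 56 - 37) = 19.
Farmer 4: others sum to 38; max(0, 56 - 38) = 18.
Total collected = 2 + 14 + 19 + 18 = 53.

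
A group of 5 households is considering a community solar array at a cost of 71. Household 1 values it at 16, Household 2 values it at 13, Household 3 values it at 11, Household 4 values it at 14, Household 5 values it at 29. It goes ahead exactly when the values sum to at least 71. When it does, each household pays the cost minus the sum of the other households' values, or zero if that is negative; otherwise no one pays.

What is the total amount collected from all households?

Total value 83 ≥ cost 71, so it is built.
Household 1: others sum to 67; max(0, 71 - 67) = 4.
Household 2: others sum to 70; max(0, 71 - 70) = 1.
Household 3: others sum to 72; max(0, 71 - 72) = 0.
Household 4: others sum to 69; max(0, 71 - 69) = 2.
Household 5: others sum to 54; max(0, 71 - 54) = 17.
Total collected = 4 + 1 + 0 + 2 + 17 = 24.

24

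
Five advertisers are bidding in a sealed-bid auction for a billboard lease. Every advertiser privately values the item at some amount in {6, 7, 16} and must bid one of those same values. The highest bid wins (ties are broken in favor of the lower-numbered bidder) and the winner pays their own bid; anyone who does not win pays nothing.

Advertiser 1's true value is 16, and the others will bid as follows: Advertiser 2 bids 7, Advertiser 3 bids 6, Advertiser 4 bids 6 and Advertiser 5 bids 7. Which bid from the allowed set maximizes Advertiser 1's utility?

7

Bid 6: loses, pays 0, utility 0.
Bid 7: wins, pays 7, utility 16 - 7 = 9.
Bid 16: wins, pays 16, utility 16 - 16 = 0.
The best choice is 7 with utility 9.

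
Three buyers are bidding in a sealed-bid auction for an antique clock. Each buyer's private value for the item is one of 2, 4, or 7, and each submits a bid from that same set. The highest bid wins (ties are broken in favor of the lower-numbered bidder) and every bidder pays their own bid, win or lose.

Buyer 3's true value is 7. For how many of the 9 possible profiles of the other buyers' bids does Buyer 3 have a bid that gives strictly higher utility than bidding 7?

Others bid (2, 2): truth gives 0; bid 4 gives 3 > 0. Violating.
Others bid (2, 7): truth gives -7; bid 2 gives -2 > -7. Violating.
Others bid (4, 7): truth gives -7; bid 2 gives -2 > -7. Violating.
Others bid (7, 2): truth gives -7; bid 2 gives -2 > -7. Violating.
Others bid (2, 4): truth gives 0; no alternative beats it.
Others bid (4, 2): truth gives 0; no alternative beats it.
(Checking all 9 profiles: 6 have a profitable deviation, 3 do not.)

6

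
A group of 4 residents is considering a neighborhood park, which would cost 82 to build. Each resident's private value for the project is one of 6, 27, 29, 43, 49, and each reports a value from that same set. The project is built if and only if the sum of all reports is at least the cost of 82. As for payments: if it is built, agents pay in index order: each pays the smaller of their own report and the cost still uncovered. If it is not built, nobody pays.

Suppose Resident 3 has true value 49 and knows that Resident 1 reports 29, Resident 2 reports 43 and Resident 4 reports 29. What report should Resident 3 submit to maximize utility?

Report 6: project built, pays 6, utility 49 - 6 = 43.
Report 27: project built, pays 10, utility 49 - 10 = 39.
Report 29: project built, pays 10, utility 49 - 10 = 39.
Report 43: project built, pays 10, utility 49 - 10 = 39.
Report 49: project built, pays 10, utility 49 - 10 = 39.
The best choice is 6 with utility 43.

6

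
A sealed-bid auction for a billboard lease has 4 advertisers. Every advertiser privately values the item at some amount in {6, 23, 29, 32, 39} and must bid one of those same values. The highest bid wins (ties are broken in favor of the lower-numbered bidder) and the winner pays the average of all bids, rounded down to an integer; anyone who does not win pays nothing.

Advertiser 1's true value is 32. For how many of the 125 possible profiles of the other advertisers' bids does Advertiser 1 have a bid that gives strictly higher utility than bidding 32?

Others bid (6, 6, 6): truth gives 20; bid 6 gives 26 > 20. Violating.
Others bid (6, 6, 23): truth gives 16; bid 23 gives 18 > 16. Violating.
Others bid (6, 6, 29): truth gives 14; bid 29 gives 15 > 14. Violating.
Others bid (6, 6, 39): truth gives 0; bid 39 gives 10 > 0. Violating.
Others bid (6, 6, 32): truth gives 13; no alternative beats it.
Others bid (6, 23, 32): truth gives 9; no alternative beats it.
(Checking all 125 profiles: 50 have a profitable deviation, 75 do not.)

50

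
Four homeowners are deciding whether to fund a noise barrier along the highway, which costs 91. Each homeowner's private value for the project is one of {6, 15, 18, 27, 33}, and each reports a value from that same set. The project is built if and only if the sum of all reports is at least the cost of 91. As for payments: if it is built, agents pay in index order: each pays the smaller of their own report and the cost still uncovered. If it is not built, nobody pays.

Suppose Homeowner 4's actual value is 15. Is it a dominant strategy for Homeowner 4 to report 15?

Check each profile of the others' reports and compare truth against every alternative report.
Others report (27, 33, 33): truth gives 15, best alternative gives 15.
Others report (33, 27, 33): truth gives 15, best alternative gives 15.
Others report (33, 33, 27): truth gives 15, best alternative gives 15.
Others report (33, 33, 33): truth gives 15, best alternative gives 15.
Others report (27, 27, 33): truth gives 11, best alternative gives 11.
Others report (27, 33, 27): truth gives 11, best alternative gives 11.
(Remaining 119 profiles checked similarly; truth is weakly best in each.)
In every case the truthful report is at least as good as any alternative, so it is a dominant strategy.

Yes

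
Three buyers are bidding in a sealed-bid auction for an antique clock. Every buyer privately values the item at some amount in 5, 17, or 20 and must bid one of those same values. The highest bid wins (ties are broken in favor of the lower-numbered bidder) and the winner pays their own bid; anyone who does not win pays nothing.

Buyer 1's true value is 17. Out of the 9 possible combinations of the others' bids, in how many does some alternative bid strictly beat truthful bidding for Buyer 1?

Others bid (5, 5): truth gives 0; bid 5 gives 12 > 0. Violating.
Others bid (5, 17): truth gives 0; no alternative beats it.
Others bid (5, 20): truth gives 0; no alternative beats it.
(Checking all 9 profiles: 1 has a profitable deviation, 8 do not.)

1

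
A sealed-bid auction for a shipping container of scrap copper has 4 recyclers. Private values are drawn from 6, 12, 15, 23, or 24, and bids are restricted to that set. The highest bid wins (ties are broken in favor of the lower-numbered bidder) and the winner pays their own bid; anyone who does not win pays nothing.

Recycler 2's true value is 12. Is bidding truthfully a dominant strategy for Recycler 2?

Check each profile of the others' bids and compare truth against every alternative bid.
Others bid (6, 6, 6): truth gives 0, best alternative gives 0.
Others bid (6, 6, 12): truth gives 0, best alternative gives 0.
Others bid (6, 6, 15): truth gives 0, best alternative gives 0.
Others bid (6, 6, 23): truth gives 0, best alternative gives 0.
Others bid (6, 6, 24): truth gives 0, best alternative gives 0.
Others bid (6, 12, 6): truth gives 0, best alternative gives 0.
(Remaining 119 profiles checked similarly; truth is weakly best in each.)
In every case the truthful bid is at least as good as any alternative, so it is a dominant strategy.

Yes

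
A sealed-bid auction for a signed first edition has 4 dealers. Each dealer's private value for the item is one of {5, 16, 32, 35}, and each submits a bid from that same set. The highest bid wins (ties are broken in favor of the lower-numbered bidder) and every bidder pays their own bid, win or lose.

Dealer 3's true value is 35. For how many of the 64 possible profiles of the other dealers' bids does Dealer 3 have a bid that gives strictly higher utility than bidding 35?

Others bid (5, 5, 5): truth gives 0; bid 16 gives 19 > 0. Violating.
Others bid (5, 5, 16): truth gives 0; bid 16 gives 19 > 0. Violating.
Others bid (5, 5, 32): truth gives 0; bid 32 gives 3 > 0. Violating.
Others bid (5, 16, 5): truth gives 0; bid 32 gives 3 > 0. Violating.
Others bid (5, 5, 35): truth gives 0; no alternative beats it.
Others bid (5, 16, 35): truth gives 0; no alternative beats it.
(Checking all 64 profiles: 40 have a profitable deviation, 24 do not.)

40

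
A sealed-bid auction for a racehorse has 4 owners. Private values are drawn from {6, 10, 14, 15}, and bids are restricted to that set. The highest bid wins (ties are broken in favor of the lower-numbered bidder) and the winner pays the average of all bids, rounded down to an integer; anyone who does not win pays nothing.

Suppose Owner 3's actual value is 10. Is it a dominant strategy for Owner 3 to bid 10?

No

Consider the case where Owner 1 bids 6, Owner 2 bids 10 and Owner 4 bids 6.
Truthful bid 10: loses, pays 0, utility 0.
Bid 14 instead: wins, pays 9, utility 10 - 9 = 1.
Since 1 > 0, bidding 14 is strictly better here, so truthful bidding is not dominant.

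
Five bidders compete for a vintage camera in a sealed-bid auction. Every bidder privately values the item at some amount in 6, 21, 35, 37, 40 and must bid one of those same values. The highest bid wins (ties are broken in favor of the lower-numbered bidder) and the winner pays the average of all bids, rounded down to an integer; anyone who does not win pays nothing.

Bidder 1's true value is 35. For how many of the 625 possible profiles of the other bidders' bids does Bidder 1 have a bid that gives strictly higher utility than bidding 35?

440

Others bid (6, 6, 6, 6): truth gives 24; bid 6 gives 29 > 24. Violating.
Others bid (6, 6, 6, 21): truth gives 21; bid 21 gives 23 > 21. Violating.
Others bid (6, 6, 6, 37): truth gives 0; bid 37 gives 17 > 0. Violating.
Others bid (6, 6, 6, 40): truth gives 0; bid 40 gives 16 > 0. Violating.
Others bid (6, 6, 6, 35): truth gives 18; no alternative beats it.
Others bid (6, 6, 21, 35): truth gives 15; no alternative beats it.
(Checking all 625 profiles: 440 have a profitable deviation, 185 do not.)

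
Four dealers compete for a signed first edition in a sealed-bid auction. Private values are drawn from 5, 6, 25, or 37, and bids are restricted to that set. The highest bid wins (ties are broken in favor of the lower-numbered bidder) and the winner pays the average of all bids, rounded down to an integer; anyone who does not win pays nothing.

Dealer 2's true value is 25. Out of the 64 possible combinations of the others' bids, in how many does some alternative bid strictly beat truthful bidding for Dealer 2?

20

Others bid (5, 5, 5): truth gives 15; bid 6 gives 20 > 15. Violating.
Others bid (5, 5, 6): truth gives 15; bid 6 gives 20 > 15. Violating.
Others bid (5, 5, 37): truth gives 0; bid 37 gives 4 > 0. Violating.
Others bid (5, 6, 5): truth gives 15; bid 6 gives 20 > 15. Violating.
Others bid (5, 5, 25): truth gives 10; no alternative beats it.
Others bid (5, 6, 25): truth gives 10; no alternative beats it.
(Checking all 64 profiles: 20 have a profitable deviation, 44 do not.)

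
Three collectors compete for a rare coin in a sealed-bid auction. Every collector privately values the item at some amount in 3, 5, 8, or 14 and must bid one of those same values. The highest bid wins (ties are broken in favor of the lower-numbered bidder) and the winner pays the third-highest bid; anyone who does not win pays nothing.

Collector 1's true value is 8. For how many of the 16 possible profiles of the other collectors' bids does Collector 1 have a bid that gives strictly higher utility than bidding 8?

Others bid (3, 14): truth gives 0; bid 14 gives 5 > 0. Violating.
Others bid (5, 14): truth gives 0; bid 14 gives 3 > 0. Violating.
Others bid (14, 3): truth gives 0; bid 14 gives 5 > 0. Violating.
Others bid (14, 5): truth gives 0; bid 14 gives 3 > 0. Violating.
Others bid (3, 3): truth gives 5; no alternative beats it.
Others bid (3, 5): truth gives 5; no alternative beats it.
(Checking all 16 profiles: 4 have a profitable deviation, 12 do not.)

4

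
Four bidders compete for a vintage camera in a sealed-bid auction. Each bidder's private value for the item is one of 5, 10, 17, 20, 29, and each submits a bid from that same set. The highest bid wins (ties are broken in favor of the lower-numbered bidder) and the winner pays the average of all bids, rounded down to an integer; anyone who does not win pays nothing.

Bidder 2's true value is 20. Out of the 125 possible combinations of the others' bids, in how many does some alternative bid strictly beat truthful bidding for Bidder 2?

35

Others bid (5, 5, 5): truth gives 12; bid 10 gives 14 > 12. Violating.
Others bid (5, 5, 10): truth gives 10; bid 10 gives 13 > 10. Violating.
Others bid (5, 5, 29): truth gives 0; bid 29 gives 3 > 0. Violating.
Others bid (5, 10, 5): truth gives 10; bid 10 gives 13 > 10. Violating.
Others bid (5, 5, 17): truth gives 9; no alternative beats it.
Others bid (5, 5, 20): truth gives 8; no alternative beats it.
(Checking all 125 profiles: 35 have a profitable deviation, 90 do not.)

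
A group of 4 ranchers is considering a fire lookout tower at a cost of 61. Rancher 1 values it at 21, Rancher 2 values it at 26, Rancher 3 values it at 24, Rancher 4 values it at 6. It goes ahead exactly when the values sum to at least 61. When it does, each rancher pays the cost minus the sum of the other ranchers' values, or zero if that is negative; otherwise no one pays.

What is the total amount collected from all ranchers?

Total value 77 ≥ cost 61, so it is built.
Rancher 1: others sum to 56; max(0, 61 - 56) = 5.
Rancher 2: others sum to 51; max(0, 61 - 51) = 10.
Rancher 3: others sum to 53; max(0, 61 - 53) = 8.
Rancher 4: others sum to 71; max(0, 61 - 71) = 0.
Total collected = 5 + 10 + 8 + 0 = 23.

23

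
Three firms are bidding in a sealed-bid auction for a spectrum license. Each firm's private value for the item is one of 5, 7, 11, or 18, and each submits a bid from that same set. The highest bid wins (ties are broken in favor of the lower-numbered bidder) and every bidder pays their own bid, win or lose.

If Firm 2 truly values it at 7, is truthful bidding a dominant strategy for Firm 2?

Consider the case where Firm 1 bids 5 and Firm 3 bids 11.
Truthful bid 7: loses but pays 7, utility -7.
Bid 5 instead: loses but pays 5, utility -5.
Since -5 > -7, bidding 5 is strictly better here, so truthful bidding is not dominant.

No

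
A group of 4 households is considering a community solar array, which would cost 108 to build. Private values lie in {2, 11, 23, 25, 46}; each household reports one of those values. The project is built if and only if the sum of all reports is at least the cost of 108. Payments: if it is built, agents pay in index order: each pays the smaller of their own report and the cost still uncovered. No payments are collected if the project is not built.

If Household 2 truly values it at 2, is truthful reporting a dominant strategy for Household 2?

Yes

Check each profile of the others' reports and compare truth against every alternative report.
Others report (11, 46, 46): truth gives 0, best alternative gives -9.
Others report (23, 46, 46): truth gives 0, best alternative gives -9.
Others report (25, 46, 46): truth gives 0, best alternative gives -9.
Others report (46, 11, 46): truth gives 0, best alternative gives -9.
Others report (46, 23, 46): truth gives 0, best alternative gives -9.
Others report (46, 25, 46): truth gives 0, best alternative gives -9.
(Remaining 119 profiles checked similarly; truth is weakly best in each.)
In every case the truthful report is at least as good as any alternative, so it is a dominant strategy.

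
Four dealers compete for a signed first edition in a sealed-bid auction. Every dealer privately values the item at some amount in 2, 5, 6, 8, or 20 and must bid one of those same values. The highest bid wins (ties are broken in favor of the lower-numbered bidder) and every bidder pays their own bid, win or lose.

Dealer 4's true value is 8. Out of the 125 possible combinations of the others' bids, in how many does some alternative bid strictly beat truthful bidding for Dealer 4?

Others bid (2, 2, 2): truth gives 0; bid 5 gives 3 > 0. Violating.
Others bid (2, 2, 5): truth gives 0; bid 6 gives 2 > 0. Violating.
Others bid (2, 2, 8): truth gives -8; bid 2 gives -2 > -8. Violating.
Others bid (2, 2, 20): truth gives -8; bid 2 gives -2 > -8. Violating.
Others bid (2, 2, 6): truth gives 0; no alternative beats it.
Others bid (2, 5, 6): truth gives 0; no alternative beats it.
(Checking all 125 profiles: 106 have a profitable deviation, 19 do not.)

106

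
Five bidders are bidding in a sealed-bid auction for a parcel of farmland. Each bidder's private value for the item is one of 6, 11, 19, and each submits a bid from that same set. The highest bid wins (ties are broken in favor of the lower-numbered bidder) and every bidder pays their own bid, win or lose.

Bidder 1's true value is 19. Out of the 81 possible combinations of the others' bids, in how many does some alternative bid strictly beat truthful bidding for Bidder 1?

Others bid (6, 6, 6, 6): truth gives 0; bid 6 gives 13 > 0. Violating.
Others bid (6, 6, 6, 11): truth gives 0; bid 11 gives 8 > 0. Violating.
Others bid (6, 6, 11, 6): truth gives 0; bid 11 gives 8 > 0. Violating.
Others bid (6, 6, 11, 11): truth gives 0; bid 11 gives 8 > 0. Violating.
Others bid (6, 6, 6, 19): truth gives 0; no alternative beats it.
Others bid (6, 6, 11, 19): truth gives 0; no alternative beats it.
(Checking all 81 profiles: 16 have a profitable deviation, 65 do not.)

16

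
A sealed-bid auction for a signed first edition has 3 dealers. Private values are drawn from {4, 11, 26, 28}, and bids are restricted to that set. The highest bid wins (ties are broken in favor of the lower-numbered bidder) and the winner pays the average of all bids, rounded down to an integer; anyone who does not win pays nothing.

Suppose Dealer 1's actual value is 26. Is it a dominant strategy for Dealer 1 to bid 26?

No

Consider the case where Dealer 2 bids 4 and Dealer 3 bids 4.
Truthful bid 26: wins, pays 11, utility 26 - 11 = 15.
Bid 4 instead: wins, pays 4, utility 26 - 4 = 22.
Since 22 > 15, bidding 4 is strictly better here, so truthful bidding is not dominant.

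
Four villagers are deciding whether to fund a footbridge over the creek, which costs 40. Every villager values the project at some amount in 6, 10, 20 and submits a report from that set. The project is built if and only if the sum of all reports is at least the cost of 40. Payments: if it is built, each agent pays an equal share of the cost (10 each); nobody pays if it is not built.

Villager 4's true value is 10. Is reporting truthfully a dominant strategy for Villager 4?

Yes

Check each profile of the others' reports and compare truth against every alternative report.
Others report (6, 6, 6): truth gives 0, best alternative gives 0.
Others report (6, 6, 10): truth gives 0, best alternative gives 0.
Others report (6, 6, 20): truth gives 0, best alternative gives 0.
Others report (6, 10, 6): truth gives 0, best alternative gives 0.
Others report (6, 10, 10): truth gives 0, best alternative gives 0.
Others report (6, 10, 20): truth gives 0, best alternative gives 0.
(Remaining 21 profiles checked similarly; truth is weakly best in each.)
In every case the truthful report is at least as good as any alternative, so it is a dominant strategy.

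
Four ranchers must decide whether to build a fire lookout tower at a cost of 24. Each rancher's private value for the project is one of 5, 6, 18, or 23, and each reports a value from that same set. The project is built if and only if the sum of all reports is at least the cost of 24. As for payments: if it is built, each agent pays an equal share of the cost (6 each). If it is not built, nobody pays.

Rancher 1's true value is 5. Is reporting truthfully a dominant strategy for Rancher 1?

Yes

Check each profile of the others' reports and compare truth against every alternative report.
Others report (6, 6, 6): truth gives 0, best alternative gives -1.
Others report (5, 5, 18): truth gives -1, best alternative gives -1.
Others report (5, 5, 23): truth gives -1, best alternative gives -1.
Others report (5, 6, 18): truth gives -1, best alternative gives -1.
Others report (5, 6, 23): truth gives -1, best alternative gives -1.
Others report (5, 18, 5): truth gives -1, best alternative gives -1.
(Remaining 58 profiles checked similarly; truth is weakly best in each.)
In every case the truthful report is at least as good as any alternative, so it is a dominant strategy.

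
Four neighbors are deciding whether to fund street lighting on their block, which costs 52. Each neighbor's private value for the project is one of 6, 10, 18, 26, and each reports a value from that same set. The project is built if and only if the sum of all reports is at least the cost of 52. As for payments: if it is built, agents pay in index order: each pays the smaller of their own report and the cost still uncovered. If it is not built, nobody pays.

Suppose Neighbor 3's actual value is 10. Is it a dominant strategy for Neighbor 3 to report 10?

Consider the case where Neighbor 1 reports 6, Neighbor 2 reports 18 and Neighbor 4 reports 26.
Truthful report 10: project built, pays 10, utility 10 - 10 = 0.
Report 6 instead: project built, pays 6, utility 10 - 6 = 4.
Since 4 > 0, reporting 6 is strictly better here, so truthful reporting is not dominant.

No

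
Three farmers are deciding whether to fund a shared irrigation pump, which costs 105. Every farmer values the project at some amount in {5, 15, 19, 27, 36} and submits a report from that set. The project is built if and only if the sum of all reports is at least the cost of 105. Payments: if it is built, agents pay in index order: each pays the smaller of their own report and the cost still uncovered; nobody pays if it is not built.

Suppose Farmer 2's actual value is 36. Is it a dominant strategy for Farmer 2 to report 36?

Yes

Check each profile of the others' reports and compare truth against every alternative report.
Others report (5, 5): truth gives 0, best alternative gives 0.
Others report (5, 15): truth gives 0, best alternative gives 0.
Others report (5, 19): truth gives 0, best alternative gives 0.
Others report (5, 27): truth gives 0, best alternative gives 0.
Others report (5, 36): truth gives 0, best alternative gives 0.
Others report (15, 5): truth gives 0, best alternative gives 0.
(Remaining 19 profiles checked similarly; truth is weakly best in each.)
In every case the truthful report is at least as good as any alternative, so it is a dominant strategy.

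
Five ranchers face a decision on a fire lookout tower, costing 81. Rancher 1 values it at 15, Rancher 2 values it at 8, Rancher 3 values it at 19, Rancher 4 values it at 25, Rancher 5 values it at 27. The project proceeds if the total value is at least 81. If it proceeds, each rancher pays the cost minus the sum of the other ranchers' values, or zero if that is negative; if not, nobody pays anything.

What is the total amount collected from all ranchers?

34

Total value 94 ≥ cost 81, so it is built.
Rancher 1: others sum to 79; max(0, 81 - 79) = 2.
Rancher 2: others sum to 86; max(0, 81 - 86) = 0.
Rancher 3: others sum to 75; max(0, 81 - 75) = 6.
Rancher 4: others sum to 69; max(0, 81 - 69) = 12.
Rancher 5: others sum to 67; max(0, 81 - 67) = 14.
Total collected = 2 + 0 + 6 + 12 + 14 = 34.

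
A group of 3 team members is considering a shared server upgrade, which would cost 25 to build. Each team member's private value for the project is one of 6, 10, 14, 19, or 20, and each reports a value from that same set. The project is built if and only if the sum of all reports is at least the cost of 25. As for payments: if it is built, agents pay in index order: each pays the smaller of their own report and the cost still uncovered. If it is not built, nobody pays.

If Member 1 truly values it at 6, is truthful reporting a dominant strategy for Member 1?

Check each profile of the others' reports and compare truth against every alternative report.
Others report (6, 10): truth gives 0, best alternative gives -4.
Others report (6, 14): truth gives 0, best alternative gives -4.
Others report (6, 19): truth gives 0, best alternative gives -4.
Others report (6, 20): truth gives 0, best alternative gives -4.
Others report (10, 6): truth gives 0, best alternative gives -4.
Others report (10, 10): truth gives 0, best alternative gives -4.
(Remaining 19 profiles checked similarly; truth is weakly best in each.)
In every case the truthful report is at least as good as any alternative, so it is a dominant strategy.

Yes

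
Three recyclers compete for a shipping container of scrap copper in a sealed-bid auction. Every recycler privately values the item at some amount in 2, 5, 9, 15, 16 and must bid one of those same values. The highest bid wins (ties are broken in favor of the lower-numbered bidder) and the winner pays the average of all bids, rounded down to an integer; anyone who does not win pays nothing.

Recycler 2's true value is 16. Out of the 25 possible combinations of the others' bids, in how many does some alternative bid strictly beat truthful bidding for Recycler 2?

10

Others bid (2, 2): truth gives 10; bid 5 gives 13 > 10. Violating.
Others bid (2, 5): truth gives 9; bid 5 gives 12 > 9. Violating.
Others bid (2, 9): truth gives 7; bid 9 gives 10 > 7. Violating.
Others bid (2, 15): truth gives 5; bid 15 gives 6 > 5. Violating.
Others bid (2, 16): truth gives 5; no alternative beats it.
Others bid (5, 16): truth gives 4; no alternative beats it.
(Checking all 25 profiles: 10 have a profitable deviation, 15 do not.)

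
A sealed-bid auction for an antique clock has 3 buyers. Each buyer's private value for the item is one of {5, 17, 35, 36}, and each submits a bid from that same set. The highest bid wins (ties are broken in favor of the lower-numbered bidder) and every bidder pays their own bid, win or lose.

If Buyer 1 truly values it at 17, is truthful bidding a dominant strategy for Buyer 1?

No

Consider the case where Buyer 2 bids 5 and Buyer 3 bids 5.
Truthful bid 17: wins, pays 17, utility 17 - 17 = 0.
Bid 5 instead: wins, pays 5, utility 17 - 5 = 12.
Since 12 > 0, bidding 5 is strictly better here, so truthful bidding is not dominant.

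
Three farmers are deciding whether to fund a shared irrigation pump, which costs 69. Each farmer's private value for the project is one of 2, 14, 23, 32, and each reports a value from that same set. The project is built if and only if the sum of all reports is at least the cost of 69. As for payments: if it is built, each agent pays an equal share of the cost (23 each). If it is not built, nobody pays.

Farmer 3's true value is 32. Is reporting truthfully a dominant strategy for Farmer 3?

Check each profile of the others' reports and compare truth against every alternative report.
Others report (14, 23): truth gives 9, best alternative gives 0.
Others report (23, 14): truth gives 9, best alternative gives 0.
Others report (14, 32): truth gives 9, best alternative gives 9.
Others report (23, 23): truth gives 9, best alternative gives 9.
Others report (23, 32): truth gives 9, best alternative gives 9.
Others report (32, 14): truth gives 9, best alternative gives 9.
(Remaining 10 profiles checked similarly; truth is weakly best in each.)
In every case the truthful report is at least as good as any alternative, so it is a dominant strategy.

Yes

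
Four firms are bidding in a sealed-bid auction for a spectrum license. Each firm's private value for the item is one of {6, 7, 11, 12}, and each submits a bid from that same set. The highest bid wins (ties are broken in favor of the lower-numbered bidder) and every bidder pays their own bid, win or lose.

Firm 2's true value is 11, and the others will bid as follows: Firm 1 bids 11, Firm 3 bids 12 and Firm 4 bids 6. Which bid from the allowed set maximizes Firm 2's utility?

Bid 6: loses but pays 6, utility -6.
Bid 7: loses but pays 7, utility -7.
Bid 11: loses but pays 11, utility -11.
Bid 12: wins, pays 12, utility 11 - 12 = -1.
The best choice is 12 with utility -1.

12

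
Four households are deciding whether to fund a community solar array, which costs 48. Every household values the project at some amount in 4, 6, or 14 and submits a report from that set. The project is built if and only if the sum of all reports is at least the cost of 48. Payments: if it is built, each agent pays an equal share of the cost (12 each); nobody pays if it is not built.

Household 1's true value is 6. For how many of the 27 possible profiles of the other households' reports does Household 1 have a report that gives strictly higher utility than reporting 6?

Others report (14, 14, 14): truth gives -6; report 4 gives 0 > -6. Violating.
Others report (4, 4, 4): truth gives 0; no alternative beats it.
Others report (4, 4, 6): truth gives 0; no alternative beats it.
(Checking all 27 profiles: 1 has a profitable deviation, 26 do not.)

1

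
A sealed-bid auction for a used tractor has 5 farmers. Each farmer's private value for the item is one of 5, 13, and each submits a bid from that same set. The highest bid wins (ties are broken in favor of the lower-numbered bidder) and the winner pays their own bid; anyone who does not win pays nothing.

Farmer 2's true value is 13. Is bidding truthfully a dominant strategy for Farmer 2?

Yes

Check each profile of the others' bids and compare truth against every alternative bid.
Others bid (5, 5, 5, 5): truth gives 0, best alternative gives 0.
Others bid (5, 5, 5, 13): truth gives 0, best alternative gives 0.
Others bid (5, 5, 13, 5): truth gives 0, best alternative gives 0.
Others bid (5, 5, 13, 13): truth gives 0, best alternative gives 0.
Others bid (5, 13, 5, 5): truth gives 0, best alternative gives 0.
Others bid (5, 13, 5, 13): truth gives 0, best alternative gives 0.
(Remaining 10 profiles checked similarly; truth is weakly best in each.)
In every case the truthful bid is at least as good as any alternative, so it is a dominant strategy.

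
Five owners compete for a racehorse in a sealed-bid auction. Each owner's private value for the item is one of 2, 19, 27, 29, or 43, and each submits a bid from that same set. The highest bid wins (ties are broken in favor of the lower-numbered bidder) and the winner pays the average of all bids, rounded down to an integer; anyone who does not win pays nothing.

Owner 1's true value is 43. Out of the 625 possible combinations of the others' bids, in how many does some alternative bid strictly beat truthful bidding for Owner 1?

256

Others bid (2, 2, 2, 2): truth gives 33; bid 2 gives 41 > 33. Violating.
Others bid (2, 2, 2, 19): truth gives 30; bid 19 gives 35 > 30. Violating.
Others bid (2, 2, 2, 27): truth gives 28; bid 27 gives 31 > 28. Violating.
Others bid (2, 2, 2, 29): truth gives 28; bid 29 gives 31 > 28. Violating.
Others bid (2, 2, 2, 43): truth gives 25; no alternative beats it.
Others bid (2, 2, 19, 43): truth gives 22; no alternative beats it.
(Checking all 625 profiles: 256 have a profitable deviation, 369 do not.)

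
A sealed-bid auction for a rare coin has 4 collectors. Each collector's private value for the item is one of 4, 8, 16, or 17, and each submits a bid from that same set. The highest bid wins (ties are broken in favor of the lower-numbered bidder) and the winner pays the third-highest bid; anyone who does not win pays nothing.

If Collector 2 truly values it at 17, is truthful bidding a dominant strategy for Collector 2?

Check each profile of the others' bids and compare truth against every alternative bid.
Others bid (4, 4, 17): truth gives 13, best alternative gives 0.
Others bid (4, 17, 4): truth gives 13, best alternative gives 0.
Others bid (16, 4, 4): truth gives 13, best alternative gives 0.
Others bid (4, 8, 17): truth gives 9, best alternative gives 0.
Others bid (4, 17, 8): truth gives 9, best alternative gives 0.
Others bid (8, 4, 17): truth gives 9, best alternative gives 0.
(Remaining 58 profiles checked similarly; truth is weakly best in each.)
In every case the truthful bid is at least as good as any alternative, so it is a dominant strategy.

Yes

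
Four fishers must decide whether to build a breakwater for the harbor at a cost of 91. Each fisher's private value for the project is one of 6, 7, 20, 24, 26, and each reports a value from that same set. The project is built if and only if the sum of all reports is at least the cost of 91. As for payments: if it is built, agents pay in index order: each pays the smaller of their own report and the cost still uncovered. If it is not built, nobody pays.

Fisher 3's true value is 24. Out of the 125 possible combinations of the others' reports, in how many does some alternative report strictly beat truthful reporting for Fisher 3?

11

Others report (20, 26, 26): truth gives 0; report 20 gives 4 > 0. Violating.
Others report (24, 24, 24): truth gives 0; report 20 gives 4 > 0. Violating.
Others report (24, 24, 26): truth gives 0; report 20 gives 4 > 0. Violating.
Others report (24, 26, 24): truth gives 0; report 20 gives 4 > 0. Violating.
Others report (6, 6, 6): truth gives 0; no alternative beats it.
Others report (6, 6, 7): truth gives 0; no alternative beats it.
(Checking all 125 profiles: 11 have a profitable deviation, 114 do not.)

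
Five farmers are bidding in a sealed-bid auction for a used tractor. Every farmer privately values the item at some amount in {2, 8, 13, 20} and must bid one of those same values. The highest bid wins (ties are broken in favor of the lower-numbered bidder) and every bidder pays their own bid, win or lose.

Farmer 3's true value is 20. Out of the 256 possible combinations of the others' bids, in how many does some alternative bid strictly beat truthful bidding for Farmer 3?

Others bid (2, 2, 2, 2): truth gives 0; bid 8 gives 12 > 0. Violating.
Others bid (2, 2, 2, 8): truth gives 0; bid 8 gives 12 > 0. Violating.
Others bid (2, 2, 2, 13): truth gives 0; bid 13 gives 7 > 0. Violating.
Others bid (2, 2, 8, 2): truth gives 0; bid 8 gives 12 > 0. Violating.
Others bid (2, 2, 2, 20): truth gives 0; no alternative beats it.
Others bid (2, 2, 8, 20): truth gives 0; no alternative beats it.
(Checking all 256 profiles: 148 have a profitable deviation, 108 do not.)

148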